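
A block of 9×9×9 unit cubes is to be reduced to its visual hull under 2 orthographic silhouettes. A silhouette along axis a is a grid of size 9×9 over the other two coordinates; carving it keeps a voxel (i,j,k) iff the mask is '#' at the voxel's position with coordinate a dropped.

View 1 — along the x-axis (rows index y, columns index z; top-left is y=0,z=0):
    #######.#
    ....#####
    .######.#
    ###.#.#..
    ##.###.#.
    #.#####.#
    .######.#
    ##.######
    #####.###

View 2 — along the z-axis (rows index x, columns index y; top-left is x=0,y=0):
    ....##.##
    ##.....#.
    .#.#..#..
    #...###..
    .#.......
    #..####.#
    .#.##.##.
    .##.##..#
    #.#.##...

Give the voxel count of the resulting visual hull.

|visual hull| = 233

before carving: 729 voxels (9×9×9)
carve view 1 (along x, YZ-mask fill 61/81): 549 voxels remain
carve view 2 (along z, XY-mask fill 35/81): 233 voxels remain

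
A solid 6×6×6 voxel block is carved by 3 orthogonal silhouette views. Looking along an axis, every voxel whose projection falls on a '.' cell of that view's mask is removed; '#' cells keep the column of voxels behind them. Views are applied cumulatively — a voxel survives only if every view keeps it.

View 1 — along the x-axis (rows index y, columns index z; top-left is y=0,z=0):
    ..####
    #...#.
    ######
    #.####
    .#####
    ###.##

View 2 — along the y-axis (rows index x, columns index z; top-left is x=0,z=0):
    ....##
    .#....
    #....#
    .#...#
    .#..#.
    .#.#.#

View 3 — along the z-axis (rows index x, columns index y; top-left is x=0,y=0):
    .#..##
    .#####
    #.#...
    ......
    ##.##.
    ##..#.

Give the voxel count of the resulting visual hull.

voxel count = 21

before carving: 216 voxels (6×6×6)
step 1: project along x, AND mask (27/36) → |grid| = 162
step 2: project along y, AND mask (12/36) → |grid| = 52
step 3: project along z, AND mask (17/36) → |grid| = 21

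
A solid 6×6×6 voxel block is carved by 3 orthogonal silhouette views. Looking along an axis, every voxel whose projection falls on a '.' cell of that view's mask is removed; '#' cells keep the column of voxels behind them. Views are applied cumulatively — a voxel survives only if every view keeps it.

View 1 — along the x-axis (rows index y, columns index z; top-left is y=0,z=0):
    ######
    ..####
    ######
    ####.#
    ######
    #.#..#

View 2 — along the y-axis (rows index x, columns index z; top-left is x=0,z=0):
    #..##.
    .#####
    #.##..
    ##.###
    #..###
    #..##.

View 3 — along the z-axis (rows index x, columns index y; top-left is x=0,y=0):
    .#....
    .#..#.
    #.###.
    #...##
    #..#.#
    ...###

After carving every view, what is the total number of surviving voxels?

remaining voxels: 50

start: 6×6×6 = 216 voxels
[1] x-view keeps 30 columns → grid now 180
[2] y-view keeps 23 columns → grid now 113
[3] z-view keeps 16 columns → grid now 50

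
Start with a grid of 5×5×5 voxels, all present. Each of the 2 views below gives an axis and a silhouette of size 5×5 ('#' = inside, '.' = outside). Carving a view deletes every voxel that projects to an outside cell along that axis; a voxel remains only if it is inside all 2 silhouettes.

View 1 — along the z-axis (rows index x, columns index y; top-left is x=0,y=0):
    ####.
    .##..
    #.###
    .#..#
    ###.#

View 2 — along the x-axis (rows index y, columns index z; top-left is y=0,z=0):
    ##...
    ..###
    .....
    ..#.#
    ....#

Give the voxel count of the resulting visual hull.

|visual hull| = 25

initial block: 5^3 = 125
[1] z-view keeps 16 columns → grid now 80
[2] x-view keeps 8 columns → grid now 25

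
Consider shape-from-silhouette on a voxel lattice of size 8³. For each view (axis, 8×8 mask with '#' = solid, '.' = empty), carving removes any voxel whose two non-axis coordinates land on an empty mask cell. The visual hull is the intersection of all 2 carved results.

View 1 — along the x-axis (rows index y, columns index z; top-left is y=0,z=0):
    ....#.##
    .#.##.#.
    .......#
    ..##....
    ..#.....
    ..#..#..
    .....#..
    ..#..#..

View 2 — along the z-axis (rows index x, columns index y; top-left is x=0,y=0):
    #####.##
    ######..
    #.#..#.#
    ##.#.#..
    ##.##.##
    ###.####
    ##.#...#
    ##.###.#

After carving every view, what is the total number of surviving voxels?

start: 8×8×8 = 512 voxels
carve view 1 (along x, YZ-mask fill 16/64): 128 voxels remain
carve view 2 (along z, XY-mask fill 44/64): 98 voxels remain

98 voxels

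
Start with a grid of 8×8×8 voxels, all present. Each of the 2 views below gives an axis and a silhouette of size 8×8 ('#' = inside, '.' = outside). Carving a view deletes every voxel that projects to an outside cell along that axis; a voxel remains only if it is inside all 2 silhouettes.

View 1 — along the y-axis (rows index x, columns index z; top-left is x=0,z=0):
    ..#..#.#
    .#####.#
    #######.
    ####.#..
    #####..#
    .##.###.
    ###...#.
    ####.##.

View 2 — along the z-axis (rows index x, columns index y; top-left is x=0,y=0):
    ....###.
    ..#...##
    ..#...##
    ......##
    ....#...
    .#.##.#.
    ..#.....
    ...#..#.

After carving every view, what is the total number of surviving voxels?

remaining voxels: 100

before carving: 512 voxels (8×8×8)
V1 y: intersect with XZ mask (42 set) -- 336 left
V2 z: intersect with XY mask (19 set) -- 100 left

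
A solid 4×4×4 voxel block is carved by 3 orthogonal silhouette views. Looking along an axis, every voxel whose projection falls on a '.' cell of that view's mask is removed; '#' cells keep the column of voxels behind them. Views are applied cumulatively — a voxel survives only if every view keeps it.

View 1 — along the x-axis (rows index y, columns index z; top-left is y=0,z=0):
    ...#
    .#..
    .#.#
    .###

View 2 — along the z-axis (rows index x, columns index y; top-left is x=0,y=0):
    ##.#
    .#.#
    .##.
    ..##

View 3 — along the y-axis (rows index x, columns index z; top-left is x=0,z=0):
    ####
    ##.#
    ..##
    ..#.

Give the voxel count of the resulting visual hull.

full grid |V| = 64
[1] x-view keeps 7 columns → grid now 28
[2] z-view keeps 9 columns → grid now 17
[3] y-view keeps 10 columns → grid now 10

voxel count = 10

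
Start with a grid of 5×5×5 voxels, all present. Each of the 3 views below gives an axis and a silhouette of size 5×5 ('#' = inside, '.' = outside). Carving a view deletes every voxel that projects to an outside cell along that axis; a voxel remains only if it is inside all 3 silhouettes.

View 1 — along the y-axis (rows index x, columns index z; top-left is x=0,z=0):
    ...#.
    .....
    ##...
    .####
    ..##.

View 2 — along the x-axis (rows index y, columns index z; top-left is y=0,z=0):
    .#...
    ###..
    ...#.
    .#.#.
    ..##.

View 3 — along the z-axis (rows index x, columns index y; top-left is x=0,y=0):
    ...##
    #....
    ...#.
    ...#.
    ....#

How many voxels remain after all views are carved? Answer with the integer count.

7 voxels

before carving: 125 voxels (5×5×5)
after view 1 [y-axis, 9 of 25 cells solid] → remaining = 45
after view 2 [x-axis, 9 of 25 cells solid] → remaining = 20
after view 3 [z-axis, 6 of 25 cells solid] → remaining = 7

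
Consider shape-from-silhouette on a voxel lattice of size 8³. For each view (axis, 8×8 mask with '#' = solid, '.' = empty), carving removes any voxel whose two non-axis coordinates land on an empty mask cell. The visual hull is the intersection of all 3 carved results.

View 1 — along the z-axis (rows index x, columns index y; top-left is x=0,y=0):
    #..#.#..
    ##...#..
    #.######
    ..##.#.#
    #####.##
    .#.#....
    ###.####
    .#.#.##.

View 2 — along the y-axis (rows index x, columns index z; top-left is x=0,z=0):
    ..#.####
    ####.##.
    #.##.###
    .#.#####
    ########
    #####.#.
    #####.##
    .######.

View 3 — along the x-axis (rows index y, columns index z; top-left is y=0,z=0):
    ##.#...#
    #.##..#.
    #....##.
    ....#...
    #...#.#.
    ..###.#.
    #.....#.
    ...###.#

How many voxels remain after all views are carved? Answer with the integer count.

full grid |V| = 512
carve view 1 (along z, XY-mask fill 37/64): 296 voxels remain
carve view 2 (along y, XZ-mask fill 50/64): 240 voxels remain
carve view 3 (along x, YZ-mask fill 25/64): 98 voxels remain

98 voxels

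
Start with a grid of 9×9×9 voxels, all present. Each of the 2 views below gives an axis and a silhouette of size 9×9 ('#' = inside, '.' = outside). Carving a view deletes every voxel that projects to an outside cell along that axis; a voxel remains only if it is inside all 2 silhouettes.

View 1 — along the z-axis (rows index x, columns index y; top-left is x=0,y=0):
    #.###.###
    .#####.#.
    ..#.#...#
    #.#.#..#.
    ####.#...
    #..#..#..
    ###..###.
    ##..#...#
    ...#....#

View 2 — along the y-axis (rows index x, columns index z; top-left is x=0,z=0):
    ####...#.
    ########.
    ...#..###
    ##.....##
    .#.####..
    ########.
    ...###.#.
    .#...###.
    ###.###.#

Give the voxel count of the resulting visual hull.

remaining voxels: 214

initial block: 9^3 = 729
[1] z-view keeps 40 columns → grid now 360
[2] y-view keeps 49 columns → grid now 214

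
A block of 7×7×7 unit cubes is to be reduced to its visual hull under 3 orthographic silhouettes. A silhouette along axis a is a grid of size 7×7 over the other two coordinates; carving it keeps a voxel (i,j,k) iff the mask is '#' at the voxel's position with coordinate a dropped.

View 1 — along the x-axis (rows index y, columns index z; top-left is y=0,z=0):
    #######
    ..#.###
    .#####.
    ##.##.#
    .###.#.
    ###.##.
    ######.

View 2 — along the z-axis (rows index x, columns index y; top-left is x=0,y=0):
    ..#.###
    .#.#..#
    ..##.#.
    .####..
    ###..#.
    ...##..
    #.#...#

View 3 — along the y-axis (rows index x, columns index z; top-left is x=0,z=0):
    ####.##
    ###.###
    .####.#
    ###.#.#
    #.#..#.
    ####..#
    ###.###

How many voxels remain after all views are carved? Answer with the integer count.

voxel count = 85

full grid |V| = 343
  1. axis=0 (YZ plane), |mask|=36  ⇒  voxels=252
  2. axis=2 (XY plane), |mask|=23  ⇒  voxels=116
  3. axis=1 (XZ plane), |mask|=36  ⇒  voxels=85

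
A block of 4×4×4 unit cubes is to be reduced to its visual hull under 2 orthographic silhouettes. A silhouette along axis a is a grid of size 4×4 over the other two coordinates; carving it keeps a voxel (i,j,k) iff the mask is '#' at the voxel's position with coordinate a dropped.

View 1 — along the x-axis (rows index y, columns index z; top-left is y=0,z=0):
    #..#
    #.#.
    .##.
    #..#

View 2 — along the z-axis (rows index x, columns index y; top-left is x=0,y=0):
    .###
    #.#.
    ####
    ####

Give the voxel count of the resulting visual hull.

voxel count = 26

full grid |V| = 64
  1. axis=0 (YZ plane), |mask|=8  ⇒  voxels=32
  2. axis=2 (XY plane), |mask|=13  ⇒  voxels=26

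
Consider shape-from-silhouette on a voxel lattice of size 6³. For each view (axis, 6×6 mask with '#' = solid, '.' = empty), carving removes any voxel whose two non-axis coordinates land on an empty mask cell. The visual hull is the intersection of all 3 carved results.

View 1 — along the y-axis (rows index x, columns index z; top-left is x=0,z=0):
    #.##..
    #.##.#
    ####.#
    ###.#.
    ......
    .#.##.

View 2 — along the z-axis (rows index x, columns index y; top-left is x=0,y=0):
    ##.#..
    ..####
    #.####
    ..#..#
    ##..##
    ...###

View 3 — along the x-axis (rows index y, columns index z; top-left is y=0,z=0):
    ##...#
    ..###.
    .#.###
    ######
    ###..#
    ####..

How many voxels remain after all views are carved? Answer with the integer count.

voxel count = 48

initial block: 6^3 = 216
V1 y: intersect with XZ mask (19 set) -- 114 left
V2 z: intersect with XY mask (21 set) -- 67 left
V3 x: intersect with YZ mask (24 set) -- 48 left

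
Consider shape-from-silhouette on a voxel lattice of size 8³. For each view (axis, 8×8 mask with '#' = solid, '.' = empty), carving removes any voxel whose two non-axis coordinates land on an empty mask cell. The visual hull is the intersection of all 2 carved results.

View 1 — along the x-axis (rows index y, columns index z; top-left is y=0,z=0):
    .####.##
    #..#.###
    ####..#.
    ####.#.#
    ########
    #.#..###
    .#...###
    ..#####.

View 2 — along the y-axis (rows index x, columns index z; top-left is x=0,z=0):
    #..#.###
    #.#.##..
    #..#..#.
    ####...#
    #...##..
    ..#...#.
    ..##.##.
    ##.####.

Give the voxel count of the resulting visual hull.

voxel count = 180

full grid |V| = 512
  1. axis=0 (YZ plane), |mask|=44  ⇒  voxels=352
  2. axis=1 (XZ plane), |mask|=32  ⇒  voxels=180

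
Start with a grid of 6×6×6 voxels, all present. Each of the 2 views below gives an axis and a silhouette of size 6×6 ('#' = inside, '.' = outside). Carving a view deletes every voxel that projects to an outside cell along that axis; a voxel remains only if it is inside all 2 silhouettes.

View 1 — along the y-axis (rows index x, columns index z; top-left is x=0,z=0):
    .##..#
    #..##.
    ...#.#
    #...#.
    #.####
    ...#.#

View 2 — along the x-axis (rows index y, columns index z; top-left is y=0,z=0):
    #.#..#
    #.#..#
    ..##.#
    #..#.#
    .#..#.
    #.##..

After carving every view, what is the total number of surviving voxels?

initial block: 6^3 = 216
after view 1 [y-axis, 17 of 36 cells solid] → remaining = 102
after view 2 [x-axis, 17 of 36 cells solid] → remaining = 52

voxel count = 52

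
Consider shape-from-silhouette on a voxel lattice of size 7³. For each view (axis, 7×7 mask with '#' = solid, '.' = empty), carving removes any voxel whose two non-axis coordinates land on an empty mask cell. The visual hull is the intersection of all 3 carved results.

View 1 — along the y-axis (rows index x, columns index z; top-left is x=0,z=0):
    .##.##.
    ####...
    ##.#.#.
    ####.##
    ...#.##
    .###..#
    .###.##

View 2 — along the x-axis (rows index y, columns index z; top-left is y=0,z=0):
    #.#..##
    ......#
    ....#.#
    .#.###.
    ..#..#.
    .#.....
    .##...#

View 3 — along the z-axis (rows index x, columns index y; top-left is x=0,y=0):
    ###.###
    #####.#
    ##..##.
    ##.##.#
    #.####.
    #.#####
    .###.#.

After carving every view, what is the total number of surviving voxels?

remaining voxels: 54

before carving: 343 voxels (7×7×7)
carve view 1 (along y, XZ-mask fill 30/49): 210 voxels remain
carve view 2 (along x, YZ-mask fill 17/49): 75 voxels remain
carve view 3 (along z, XY-mask fill 36/49): 54 voxels remain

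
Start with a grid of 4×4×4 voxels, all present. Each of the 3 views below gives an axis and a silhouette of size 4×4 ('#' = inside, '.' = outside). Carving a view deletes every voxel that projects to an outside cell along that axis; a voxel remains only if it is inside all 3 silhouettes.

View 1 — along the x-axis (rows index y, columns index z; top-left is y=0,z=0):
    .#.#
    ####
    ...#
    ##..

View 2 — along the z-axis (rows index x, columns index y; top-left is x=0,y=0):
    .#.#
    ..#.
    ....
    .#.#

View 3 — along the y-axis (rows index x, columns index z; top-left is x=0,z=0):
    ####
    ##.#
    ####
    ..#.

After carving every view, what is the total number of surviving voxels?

full grid |V| = 64
after view 1 [x-axis, 9 of 16 cells solid] → remaining = 36
after view 2 [z-axis, 5 of 16 cells solid] → remaining = 13
after view 3 [y-axis, 12 of 16 cells solid] → remaining = 8

8 voxels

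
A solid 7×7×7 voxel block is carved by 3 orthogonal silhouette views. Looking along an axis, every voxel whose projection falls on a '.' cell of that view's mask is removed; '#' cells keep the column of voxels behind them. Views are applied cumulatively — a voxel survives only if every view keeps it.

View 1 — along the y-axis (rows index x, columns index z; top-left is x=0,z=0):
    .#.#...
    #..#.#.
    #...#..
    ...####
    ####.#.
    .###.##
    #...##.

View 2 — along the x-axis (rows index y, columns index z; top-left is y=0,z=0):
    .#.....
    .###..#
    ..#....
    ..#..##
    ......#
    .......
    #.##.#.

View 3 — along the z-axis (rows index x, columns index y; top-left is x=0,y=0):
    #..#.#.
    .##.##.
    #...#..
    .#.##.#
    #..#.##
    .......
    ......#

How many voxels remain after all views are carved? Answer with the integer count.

|visual hull| = 18

start: 7×7×7 = 343 voxels
[1] y-view keeps 24 columns → grid now 168
[2] x-view keeps 14 columns → grid now 44
[3] z-view keeps 18 columns → grid now 18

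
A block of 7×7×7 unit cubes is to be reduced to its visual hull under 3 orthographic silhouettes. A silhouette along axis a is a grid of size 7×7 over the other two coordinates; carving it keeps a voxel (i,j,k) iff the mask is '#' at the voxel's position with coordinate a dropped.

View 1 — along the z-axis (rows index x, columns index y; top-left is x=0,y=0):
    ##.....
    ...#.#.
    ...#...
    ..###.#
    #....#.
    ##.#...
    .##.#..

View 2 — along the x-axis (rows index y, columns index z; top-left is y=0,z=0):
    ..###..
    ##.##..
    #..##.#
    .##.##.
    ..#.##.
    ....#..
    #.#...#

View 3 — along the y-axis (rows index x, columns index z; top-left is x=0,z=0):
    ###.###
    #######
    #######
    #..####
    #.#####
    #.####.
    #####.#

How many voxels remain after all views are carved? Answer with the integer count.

voxel count = 47

initial block: 7^3 = 343
step 1: project along z, AND mask (17/49) → |grid| = 119
step 2: project along x, AND mask (22/49) → |grid| = 56
step 3: project along y, AND mask (42/49) → |grid| = 47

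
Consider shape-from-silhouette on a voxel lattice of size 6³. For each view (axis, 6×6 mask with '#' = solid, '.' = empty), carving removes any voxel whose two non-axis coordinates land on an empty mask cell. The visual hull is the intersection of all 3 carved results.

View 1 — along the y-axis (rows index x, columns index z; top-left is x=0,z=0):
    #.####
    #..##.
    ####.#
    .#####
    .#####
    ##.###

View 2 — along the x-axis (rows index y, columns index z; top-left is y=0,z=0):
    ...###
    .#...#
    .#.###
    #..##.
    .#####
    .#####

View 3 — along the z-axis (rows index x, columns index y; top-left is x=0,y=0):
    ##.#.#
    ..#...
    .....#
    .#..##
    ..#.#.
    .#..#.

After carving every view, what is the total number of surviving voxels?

full grid |V| = 216
after view 1 [y-axis, 28 of 36 cells solid] → remaining = 168
after view 2 [x-axis, 22 of 36 cells solid] → remaining = 108
after view 3 [z-axis, 13 of 36 cells solid] → remaining = 44

44 voxels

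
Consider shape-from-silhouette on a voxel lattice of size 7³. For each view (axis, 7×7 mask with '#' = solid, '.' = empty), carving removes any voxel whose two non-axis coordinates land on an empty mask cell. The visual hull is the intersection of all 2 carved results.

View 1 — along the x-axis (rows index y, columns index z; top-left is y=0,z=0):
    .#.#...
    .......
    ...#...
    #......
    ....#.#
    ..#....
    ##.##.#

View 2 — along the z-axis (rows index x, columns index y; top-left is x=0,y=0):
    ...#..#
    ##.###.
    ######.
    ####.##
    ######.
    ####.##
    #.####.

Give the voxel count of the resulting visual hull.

full grid |V| = 343
[1] x-view keeps 12 columns → grid now 84
[2] z-view keeps 36 columns → grid now 53

|visual hull| = 53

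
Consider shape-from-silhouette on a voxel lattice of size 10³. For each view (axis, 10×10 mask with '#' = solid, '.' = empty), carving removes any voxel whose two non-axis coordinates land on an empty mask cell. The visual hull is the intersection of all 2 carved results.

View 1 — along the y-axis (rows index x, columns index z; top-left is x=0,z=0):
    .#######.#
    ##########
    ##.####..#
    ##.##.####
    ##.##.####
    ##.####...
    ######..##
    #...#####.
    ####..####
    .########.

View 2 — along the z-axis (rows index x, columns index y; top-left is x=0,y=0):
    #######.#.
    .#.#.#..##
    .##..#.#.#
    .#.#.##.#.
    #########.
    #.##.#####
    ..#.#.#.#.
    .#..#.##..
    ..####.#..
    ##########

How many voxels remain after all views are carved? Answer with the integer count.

|visual hull| = 485

before carving: 1000 voxels (10×10×10)
  1. axis=1 (XZ plane), |mask|=77  ⇒  voxels=770
  2. axis=2 (XY plane), |mask|=63  ⇒  voxels=485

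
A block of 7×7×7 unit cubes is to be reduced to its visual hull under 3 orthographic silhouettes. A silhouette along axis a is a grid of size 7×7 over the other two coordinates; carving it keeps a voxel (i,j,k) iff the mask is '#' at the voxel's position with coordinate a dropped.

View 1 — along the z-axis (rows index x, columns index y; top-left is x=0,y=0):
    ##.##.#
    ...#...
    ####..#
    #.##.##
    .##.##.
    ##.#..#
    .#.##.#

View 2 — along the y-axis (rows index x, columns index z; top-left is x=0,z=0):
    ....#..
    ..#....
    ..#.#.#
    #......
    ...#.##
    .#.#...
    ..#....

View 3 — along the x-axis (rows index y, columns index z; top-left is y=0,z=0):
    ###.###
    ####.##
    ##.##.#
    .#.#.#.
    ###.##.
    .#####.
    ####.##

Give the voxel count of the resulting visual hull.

full grid |V| = 343
after view 1 [z-axis, 28 of 49 cells solid] → remaining = 196
after view 2 [y-axis, 12 of 49 cells solid] → remaining = 50
after view 3 [x-axis, 36 of 49 cells solid] → remaining = 32

remaining voxels: 32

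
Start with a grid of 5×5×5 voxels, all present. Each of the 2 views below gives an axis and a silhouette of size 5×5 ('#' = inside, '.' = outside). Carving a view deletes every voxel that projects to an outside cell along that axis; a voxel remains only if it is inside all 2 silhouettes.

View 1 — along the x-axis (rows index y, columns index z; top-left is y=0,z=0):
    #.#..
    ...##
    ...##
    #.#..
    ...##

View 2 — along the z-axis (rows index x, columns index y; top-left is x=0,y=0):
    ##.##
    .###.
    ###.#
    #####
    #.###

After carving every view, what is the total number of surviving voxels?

before carving: 125 voxels (5×5×5)
V1 x: intersect with YZ mask (10 set) -- 50 left
V2 z: intersect with XY mask (20 set) -- 40 left

|visual hull| = 40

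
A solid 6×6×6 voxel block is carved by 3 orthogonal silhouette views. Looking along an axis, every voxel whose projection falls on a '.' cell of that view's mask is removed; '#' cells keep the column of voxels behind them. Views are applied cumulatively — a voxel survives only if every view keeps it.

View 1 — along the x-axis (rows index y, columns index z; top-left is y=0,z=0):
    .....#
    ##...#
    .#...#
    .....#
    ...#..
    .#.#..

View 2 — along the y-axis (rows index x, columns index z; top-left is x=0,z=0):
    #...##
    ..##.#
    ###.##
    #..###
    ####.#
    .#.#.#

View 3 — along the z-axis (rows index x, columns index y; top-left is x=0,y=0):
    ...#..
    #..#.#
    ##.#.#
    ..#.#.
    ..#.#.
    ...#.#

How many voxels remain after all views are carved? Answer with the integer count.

initial block: 6^3 = 216
carve view 1 (along x, YZ-mask fill 10/36): 60 voxels remain
carve view 2 (along y, XZ-mask fill 23/36): 45 voxels remain
carve view 3 (along z, XY-mask fill 14/36): 18 voxels remain

remaining voxels: 18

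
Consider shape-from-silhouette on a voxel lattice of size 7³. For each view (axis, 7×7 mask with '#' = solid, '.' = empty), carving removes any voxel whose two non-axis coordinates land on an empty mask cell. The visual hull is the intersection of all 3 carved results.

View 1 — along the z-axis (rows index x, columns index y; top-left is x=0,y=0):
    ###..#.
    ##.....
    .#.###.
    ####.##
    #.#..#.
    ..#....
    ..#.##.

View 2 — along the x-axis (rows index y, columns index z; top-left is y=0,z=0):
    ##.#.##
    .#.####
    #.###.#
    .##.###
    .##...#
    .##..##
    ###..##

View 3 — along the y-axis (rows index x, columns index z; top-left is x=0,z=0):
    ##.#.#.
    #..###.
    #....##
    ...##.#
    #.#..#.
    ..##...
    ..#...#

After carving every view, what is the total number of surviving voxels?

remaining voxels: 50

initial block: 7^3 = 343
step 1: project along z, AND mask (23/49) → |grid| = 161
step 2: project along x, AND mask (32/49) → |grid| = 106
step 3: project along y, AND mask (21/49) → |grid| = 50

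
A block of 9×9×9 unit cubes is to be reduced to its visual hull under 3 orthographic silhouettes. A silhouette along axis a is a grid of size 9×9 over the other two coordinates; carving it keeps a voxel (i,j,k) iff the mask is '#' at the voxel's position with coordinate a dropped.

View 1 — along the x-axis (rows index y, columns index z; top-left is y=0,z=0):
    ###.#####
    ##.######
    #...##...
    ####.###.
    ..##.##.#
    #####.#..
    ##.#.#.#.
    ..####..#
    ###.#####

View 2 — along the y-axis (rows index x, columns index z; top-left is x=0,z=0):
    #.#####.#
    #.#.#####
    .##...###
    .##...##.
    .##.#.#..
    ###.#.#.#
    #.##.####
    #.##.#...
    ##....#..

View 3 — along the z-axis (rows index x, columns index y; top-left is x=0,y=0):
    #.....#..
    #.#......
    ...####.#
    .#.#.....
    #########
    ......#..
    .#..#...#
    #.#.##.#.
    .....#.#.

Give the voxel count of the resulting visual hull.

voxel count = 103

full grid |V| = 729
carve view 1 (along x, YZ-mask fill 55/81): 495 voxels remain
carve view 2 (along y, XZ-mask fill 47/81): 287 voxels remain
carve view 3 (along z, XY-mask fill 31/81): 103 voxels remain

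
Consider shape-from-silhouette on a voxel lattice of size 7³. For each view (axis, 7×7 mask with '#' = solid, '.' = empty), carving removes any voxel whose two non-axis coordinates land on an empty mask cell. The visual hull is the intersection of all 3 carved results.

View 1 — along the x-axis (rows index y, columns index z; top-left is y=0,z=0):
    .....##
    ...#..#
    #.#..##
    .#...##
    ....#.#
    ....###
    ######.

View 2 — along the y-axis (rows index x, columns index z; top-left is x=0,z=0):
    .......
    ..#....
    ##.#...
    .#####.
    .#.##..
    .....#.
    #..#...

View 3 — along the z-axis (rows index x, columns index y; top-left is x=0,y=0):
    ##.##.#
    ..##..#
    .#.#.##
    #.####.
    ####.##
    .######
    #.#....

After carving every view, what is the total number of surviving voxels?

before carving: 343 voxels (7×7×7)
carve view 1 (along x, YZ-mask fill 22/49): 154 voxels remain
carve view 2 (along y, XZ-mask fill 15/49): 38 voxels remain
carve view 3 (along z, XY-mask fill 31/49): 26 voxels remain

remaining voxels: 26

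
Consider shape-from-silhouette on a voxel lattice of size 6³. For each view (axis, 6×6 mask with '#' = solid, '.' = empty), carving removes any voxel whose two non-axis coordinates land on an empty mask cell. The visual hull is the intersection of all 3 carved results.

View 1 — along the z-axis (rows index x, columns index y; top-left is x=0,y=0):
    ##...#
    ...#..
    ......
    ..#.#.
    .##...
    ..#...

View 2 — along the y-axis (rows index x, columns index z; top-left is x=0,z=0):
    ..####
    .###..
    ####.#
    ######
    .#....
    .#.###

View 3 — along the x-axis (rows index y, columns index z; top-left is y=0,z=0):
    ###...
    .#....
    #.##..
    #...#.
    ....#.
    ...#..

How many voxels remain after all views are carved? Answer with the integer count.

|visual hull| = 8

start: 6×6×6 = 216 voxels
step 1: project along z, AND mask (9/36) → |grid| = 54
step 2: project along y, AND mask (23/36) → |grid| = 33
step 3: project along x, AND mask (11/36) → |grid| = 8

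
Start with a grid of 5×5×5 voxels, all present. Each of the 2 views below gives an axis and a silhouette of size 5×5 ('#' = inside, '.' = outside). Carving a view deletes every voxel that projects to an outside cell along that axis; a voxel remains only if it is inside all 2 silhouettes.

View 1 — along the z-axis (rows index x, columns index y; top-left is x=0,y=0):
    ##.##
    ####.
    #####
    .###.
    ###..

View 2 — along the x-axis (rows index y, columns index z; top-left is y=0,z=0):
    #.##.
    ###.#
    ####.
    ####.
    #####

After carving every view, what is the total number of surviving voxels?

start: 5×5×5 = 125 voxels
after view 1 [z-axis, 19 of 25 cells solid] → remaining = 95
after view 2 [x-axis, 20 of 25 cells solid] → remaining = 74

voxel count = 74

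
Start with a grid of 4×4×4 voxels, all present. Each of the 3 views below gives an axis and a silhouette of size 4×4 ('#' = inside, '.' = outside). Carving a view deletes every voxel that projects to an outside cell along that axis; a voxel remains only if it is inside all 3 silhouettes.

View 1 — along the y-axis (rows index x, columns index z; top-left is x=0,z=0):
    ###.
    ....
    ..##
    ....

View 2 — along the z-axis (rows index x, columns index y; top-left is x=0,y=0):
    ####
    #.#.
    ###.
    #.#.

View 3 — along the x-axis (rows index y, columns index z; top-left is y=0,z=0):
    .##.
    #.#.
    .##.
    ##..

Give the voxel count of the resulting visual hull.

start: 4×4×4 = 64 voxels
after view 1 [y-axis, 5 of 16 cells solid] → remaining = 20
after view 2 [z-axis, 11 of 16 cells solid] → remaining = 18
after view 3 [x-axis, 8 of 16 cells solid] → remaining = 11

voxel count = 11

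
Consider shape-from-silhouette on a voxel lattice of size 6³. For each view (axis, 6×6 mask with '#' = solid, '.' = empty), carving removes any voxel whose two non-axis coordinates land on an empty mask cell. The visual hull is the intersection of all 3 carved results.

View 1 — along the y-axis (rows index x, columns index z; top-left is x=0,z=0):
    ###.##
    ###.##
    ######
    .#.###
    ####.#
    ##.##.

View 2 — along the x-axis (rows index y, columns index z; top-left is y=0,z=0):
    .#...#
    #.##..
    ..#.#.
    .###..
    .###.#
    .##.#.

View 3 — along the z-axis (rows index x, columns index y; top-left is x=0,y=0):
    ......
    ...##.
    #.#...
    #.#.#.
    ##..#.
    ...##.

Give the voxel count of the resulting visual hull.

28 voxels

full grid |V| = 216
[1] y-view keeps 29 columns → grid now 174
[2] x-view keeps 17 columns → grid now 81
[3] z-view keeps 12 columns → grid now 28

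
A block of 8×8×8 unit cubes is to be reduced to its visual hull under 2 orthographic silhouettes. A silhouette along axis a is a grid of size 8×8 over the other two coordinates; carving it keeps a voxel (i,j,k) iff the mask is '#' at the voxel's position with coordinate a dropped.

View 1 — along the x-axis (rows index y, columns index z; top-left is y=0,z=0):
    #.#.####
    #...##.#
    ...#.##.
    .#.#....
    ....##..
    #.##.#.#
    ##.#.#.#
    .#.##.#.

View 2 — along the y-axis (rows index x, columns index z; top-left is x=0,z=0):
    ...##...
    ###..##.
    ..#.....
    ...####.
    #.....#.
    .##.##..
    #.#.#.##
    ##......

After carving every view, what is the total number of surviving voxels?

|visual hull| = 93

full grid |V| = 512
carve view 1 (along x, YZ-mask fill 31/64): 248 voxels remain
carve view 2 (along y, XZ-mask fill 25/64): 93 voxels remain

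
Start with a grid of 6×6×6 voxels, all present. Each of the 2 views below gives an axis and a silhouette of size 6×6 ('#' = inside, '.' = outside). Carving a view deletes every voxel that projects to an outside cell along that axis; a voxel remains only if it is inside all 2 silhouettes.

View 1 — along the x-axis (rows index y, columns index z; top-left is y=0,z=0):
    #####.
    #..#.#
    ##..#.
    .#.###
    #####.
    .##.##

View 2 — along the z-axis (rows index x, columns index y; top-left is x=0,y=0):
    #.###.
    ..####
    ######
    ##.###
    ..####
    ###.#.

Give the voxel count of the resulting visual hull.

full grid |V| = 216
V1 x: intersect with YZ mask (24 set) -- 144 left
V2 z: intersect with XY mask (27 set) -- 110 left

remaining voxels: 110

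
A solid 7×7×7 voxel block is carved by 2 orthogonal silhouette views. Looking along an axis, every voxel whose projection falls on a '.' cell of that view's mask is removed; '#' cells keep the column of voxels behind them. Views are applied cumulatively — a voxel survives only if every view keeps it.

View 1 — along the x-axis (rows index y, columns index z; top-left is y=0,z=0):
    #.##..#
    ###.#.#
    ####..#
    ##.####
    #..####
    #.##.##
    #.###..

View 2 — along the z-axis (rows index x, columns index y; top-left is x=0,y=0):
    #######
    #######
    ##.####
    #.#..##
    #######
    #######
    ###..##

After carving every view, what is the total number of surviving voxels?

voxel count = 206

start: 7×7×7 = 343 voxels
carve view 1 (along x, YZ-mask fill 34/49): 238 voxels remain
carve view 2 (along z, XY-mask fill 43/49): 206 voxels remain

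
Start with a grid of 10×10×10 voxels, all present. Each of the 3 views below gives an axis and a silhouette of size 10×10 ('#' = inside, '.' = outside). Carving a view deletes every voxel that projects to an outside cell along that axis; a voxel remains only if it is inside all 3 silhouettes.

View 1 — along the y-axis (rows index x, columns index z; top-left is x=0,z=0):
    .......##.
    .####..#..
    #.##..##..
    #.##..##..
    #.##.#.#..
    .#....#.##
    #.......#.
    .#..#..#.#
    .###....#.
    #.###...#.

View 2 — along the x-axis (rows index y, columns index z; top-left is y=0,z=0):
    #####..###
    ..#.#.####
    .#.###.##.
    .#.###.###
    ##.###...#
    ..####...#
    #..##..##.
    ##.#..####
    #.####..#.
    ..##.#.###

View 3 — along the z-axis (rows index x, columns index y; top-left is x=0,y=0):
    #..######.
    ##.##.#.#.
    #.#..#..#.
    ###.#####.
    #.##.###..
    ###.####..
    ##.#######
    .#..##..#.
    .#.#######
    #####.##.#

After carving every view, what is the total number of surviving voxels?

167 voxels

initial block: 10^3 = 1000
[1] y-view keeps 41 columns → grid now 410
[2] x-view keeps 62 columns → grid now 261
[3] z-view keeps 67 columns → grid now 167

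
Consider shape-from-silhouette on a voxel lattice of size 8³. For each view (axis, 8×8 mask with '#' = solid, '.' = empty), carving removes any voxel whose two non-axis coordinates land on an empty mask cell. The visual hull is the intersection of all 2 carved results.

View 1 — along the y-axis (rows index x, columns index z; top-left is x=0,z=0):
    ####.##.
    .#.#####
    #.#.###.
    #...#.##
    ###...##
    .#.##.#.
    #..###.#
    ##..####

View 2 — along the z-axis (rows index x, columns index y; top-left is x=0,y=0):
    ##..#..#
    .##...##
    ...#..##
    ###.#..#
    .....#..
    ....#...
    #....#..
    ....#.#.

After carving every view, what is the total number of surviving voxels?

before carving: 512 voxels (8×8×8)
[1] y-view keeps 41 columns → grid now 328
[2] z-view keeps 22 columns → grid now 114

remaining voxels: 114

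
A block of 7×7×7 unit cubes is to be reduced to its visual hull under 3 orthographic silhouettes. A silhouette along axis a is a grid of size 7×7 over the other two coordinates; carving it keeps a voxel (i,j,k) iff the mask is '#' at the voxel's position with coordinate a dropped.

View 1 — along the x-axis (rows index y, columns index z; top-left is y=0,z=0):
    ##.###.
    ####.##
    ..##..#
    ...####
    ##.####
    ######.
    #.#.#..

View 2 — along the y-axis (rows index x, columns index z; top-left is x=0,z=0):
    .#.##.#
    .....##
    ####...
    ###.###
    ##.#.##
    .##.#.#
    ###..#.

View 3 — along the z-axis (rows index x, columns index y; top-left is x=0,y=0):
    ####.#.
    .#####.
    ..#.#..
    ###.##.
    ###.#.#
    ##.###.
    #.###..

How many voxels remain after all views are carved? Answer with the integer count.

|visual hull| = 86

start: 7×7×7 = 343 voxels
[1] x-view keeps 33 columns → grid now 231
[2] y-view keeps 29 columns → grid now 133
[3] z-view keeps 31 columns → grid now 86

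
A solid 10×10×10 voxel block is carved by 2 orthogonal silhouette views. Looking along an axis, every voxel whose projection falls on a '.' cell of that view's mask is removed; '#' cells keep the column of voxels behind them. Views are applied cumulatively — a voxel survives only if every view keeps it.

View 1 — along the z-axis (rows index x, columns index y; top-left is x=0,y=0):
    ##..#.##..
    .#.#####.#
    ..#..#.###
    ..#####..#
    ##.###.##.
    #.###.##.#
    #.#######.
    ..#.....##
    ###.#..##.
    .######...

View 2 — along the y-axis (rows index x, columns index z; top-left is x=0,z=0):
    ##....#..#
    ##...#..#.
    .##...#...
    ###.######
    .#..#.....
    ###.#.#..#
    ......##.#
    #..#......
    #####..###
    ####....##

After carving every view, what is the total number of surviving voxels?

before carving: 1000 voxels (10×10×10)
carve view 1 (along z, XY-mask fill 60/100): 600 voxels remain
carve view 2 (along y, XZ-mask fill 47/100): 287 voxels remain

|visual hull| = 287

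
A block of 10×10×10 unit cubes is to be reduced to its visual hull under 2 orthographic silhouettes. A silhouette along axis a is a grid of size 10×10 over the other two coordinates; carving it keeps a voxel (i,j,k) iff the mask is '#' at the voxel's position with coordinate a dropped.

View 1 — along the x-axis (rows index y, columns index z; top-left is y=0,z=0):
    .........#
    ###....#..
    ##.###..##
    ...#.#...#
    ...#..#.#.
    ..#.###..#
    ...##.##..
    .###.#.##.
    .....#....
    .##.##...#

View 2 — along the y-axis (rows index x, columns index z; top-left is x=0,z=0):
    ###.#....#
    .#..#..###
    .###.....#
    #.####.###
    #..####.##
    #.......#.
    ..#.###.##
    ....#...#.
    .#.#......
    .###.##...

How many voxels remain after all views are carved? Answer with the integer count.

start: 10×10×10 = 1000 voxels
V1 x: intersect with YZ mask (39 set) -- 390 left
V2 y: intersect with XZ mask (46 set) -- 184 left

|visual hull| = 184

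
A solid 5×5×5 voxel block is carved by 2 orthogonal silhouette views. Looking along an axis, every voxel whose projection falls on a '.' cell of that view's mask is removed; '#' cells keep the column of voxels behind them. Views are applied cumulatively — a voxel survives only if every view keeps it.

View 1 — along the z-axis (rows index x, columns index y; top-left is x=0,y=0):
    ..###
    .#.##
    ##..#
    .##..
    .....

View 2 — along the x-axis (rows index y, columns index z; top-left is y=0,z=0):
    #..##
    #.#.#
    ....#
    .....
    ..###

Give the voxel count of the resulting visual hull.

full grid |V| = 125
step 1: project along z, AND mask (11/25) → |grid| = 55
step 2: project along x, AND mask (10/25) → |grid| = 23

remaining voxels: 23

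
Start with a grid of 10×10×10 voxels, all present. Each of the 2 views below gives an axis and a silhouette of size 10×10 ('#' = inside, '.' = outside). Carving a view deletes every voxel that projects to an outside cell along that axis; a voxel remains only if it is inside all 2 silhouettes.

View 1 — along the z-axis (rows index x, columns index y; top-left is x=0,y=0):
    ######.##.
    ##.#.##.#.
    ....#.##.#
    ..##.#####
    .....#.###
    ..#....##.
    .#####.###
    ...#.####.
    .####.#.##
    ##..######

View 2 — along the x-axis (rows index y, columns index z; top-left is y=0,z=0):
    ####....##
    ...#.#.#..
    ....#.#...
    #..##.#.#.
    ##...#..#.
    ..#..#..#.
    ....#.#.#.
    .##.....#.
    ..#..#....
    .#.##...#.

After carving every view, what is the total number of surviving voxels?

voxel count = 198

start: 10×10×10 = 1000 voxels
[1] z-view keeps 60 columns → grid now 600
[2] x-view keeps 35 columns → grid now 198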